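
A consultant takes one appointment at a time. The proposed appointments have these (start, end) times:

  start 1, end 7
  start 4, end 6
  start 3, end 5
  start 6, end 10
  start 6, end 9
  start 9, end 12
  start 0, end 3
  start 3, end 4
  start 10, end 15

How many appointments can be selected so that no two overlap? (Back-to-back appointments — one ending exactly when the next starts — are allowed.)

5

By end time: (0,3), (3,4), (3,5), (4,6), (1,7), (6,9), (6,10), (9,12), (10,15).
Pick (0,3); next start ≥ 3 → (3,4); next start ≥ 4 → (4,6); next start ≥ 6 → (6,9); next start ≥ 9 → (9,12).
Selected 5 appointments.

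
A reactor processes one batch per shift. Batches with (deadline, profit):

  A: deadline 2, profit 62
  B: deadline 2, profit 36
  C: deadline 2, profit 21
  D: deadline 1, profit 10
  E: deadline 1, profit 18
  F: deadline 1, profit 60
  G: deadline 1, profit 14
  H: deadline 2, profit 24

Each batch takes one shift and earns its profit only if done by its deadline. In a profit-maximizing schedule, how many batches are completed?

Profit order: A=62 F=60 B=36 H=24 C=21 E=18 G=14 D=10
Assign: A→slot 2, F→slot 1, B skipped, H skipped, C skipped, E skipped, G skipped, D skipped.
Slots: [1:F] [2:A]
2 of 8 scheduled.

2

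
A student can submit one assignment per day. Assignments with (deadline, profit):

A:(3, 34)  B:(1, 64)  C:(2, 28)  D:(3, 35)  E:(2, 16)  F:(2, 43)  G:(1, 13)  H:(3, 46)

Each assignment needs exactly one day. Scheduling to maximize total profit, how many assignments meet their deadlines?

Take jobs in profit order; each goes to the latest open slot no later than its deadline.
Profit order: B=64 H=46 F=43 D=35 A=34 C=28 E=16 G=13
Assign: B→slot 1, H→slot 3, F→slot 2, D skipped, A skipped, C skipped, E skipped, G skipped.
Slots: [1:B] [2:F] [3:H]
3 of 8 scheduled.

3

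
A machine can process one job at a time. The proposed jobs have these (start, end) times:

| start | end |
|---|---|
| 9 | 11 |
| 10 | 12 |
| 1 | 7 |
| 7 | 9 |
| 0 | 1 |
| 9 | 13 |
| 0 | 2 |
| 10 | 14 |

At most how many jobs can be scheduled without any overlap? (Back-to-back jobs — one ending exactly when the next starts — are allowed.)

Sort by end time and greedily take each interval whose start is ≥ the last chosen end.
Sorted by end: (0,1)  (0,2)  (1,7)  (7,9)  (9,11)  (10,12)  (9,13)  (10,14)
take (0,1); skip (0,2); take (1,7); take (7,9); take (9,11).
Selected 4 jobs.

4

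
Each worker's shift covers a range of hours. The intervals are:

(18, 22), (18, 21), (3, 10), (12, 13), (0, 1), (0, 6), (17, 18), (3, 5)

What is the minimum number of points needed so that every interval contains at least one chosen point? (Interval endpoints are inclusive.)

4

Process intervals by earliest right end; each time one isn't hit yet, stab at its right endpoint.
Sorted: [0,1] [3,5] [0,6] [3,10] [12,13] [17,18] [18,21] [18,22]
{[0,1]} hit by 1; {[3,5],[0,6],[3,10]} hit by 5; {[12,13]} hit by 13; {[17,18],[18,21],[18,22]} hit by 18.
Points: 1, 5, 13, 18 (4 total).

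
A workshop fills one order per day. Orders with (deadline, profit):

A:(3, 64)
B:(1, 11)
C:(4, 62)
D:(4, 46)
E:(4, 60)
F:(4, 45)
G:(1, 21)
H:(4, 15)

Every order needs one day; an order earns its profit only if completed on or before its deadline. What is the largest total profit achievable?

Sort by profit descending; place each in the latest free slot ≤ its deadline.
Profit order: A=64 C=62 E=60 D=46 F=45 G=21 H=15 B=11
Assign: A→slot 3, C→slot 4, E→slot 2, D→slot 1, F skipped, G skipped, H skipped, B skipped.
Slots: [1:D] [2:E] [3:A] [4:C]
Profit = 46 + 60 + 64 + 62 = 232

232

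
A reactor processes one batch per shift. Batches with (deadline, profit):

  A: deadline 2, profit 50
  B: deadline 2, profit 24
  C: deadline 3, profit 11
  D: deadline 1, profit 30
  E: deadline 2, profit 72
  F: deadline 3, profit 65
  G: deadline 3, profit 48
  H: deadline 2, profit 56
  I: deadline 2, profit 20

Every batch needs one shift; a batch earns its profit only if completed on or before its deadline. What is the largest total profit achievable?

Sort by profit descending; place each in the latest free slot ≤ its deadline.
By profit: E(d2,72), F(d3,65), H(d2,56), A(d2,50), G(d3,48), D(d1,30), B(d2,24), I(d2,20), C(d3,11)
E→slot 2; F→slot 3; H→slot 1; A skipped; G skipped; D skipped; B skipped; I skipped; C skipped.
Profit = 56 + 72 + 65 = 193

193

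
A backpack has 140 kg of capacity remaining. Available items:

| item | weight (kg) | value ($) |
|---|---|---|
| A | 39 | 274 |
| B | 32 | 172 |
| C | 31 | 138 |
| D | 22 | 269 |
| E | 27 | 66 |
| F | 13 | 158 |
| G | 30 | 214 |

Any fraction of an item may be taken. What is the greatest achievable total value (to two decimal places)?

1104.81

Greedy by value/weight ratio, highest first.
Ratios (sorted): D 12.23, F 12.15, G 7.13, A 7.03, B 5.38, C 4.45, E 2.44
take D (22 @ 269); take F (13 @ 158); take G (30 @ 214); take A (39 @ 274); take B (32 @ 172); take 4/31 of C → 17.81. Capacity used 140/140.
Total value = 1104.81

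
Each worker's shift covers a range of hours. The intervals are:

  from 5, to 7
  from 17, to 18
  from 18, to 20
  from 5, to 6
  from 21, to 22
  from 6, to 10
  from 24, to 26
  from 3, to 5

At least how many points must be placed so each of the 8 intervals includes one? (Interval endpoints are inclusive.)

5

By right end: [3,5]  [5,6]  [5,7]  [6,10]  [17,18]  [18,20]  [21,22]  [24,26]
[3,5] uncovered → point at 5; [6,10] uncovered → point at 10; [17,18] uncovered → point at 18; [21,22] uncovered → point at 22; [24,26] uncovered → point at 26.
Points: 5, 10, 18, 22, 26 (5 total).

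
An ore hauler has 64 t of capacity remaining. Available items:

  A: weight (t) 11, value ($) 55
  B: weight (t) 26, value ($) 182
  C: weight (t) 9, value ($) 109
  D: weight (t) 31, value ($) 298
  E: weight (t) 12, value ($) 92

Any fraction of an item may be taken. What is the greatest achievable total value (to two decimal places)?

583.00

Greedy by value/weight ratio, highest first.
Ratios (sorted): C 12.11, D 9.61, E 7.67, B 7.00, A 5.00
take C (9 @ 109); take D (31 @ 298); take E (12 @ 92); take 12/26 of B → 84.00. Capacity used 64/64.
Total value = 583.00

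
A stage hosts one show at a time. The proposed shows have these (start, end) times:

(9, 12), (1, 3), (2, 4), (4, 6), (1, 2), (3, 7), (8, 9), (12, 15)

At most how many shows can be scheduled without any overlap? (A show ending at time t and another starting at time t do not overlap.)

6

By end time: (1,2), (1,3), (2,4), (4,6), (3,7), (8,9), (9,12), (12,15).
Pick (1,2); next start ≥ 2 → (2,4); next start ≥ 4 → (4,6); next start ≥ 6 → (8,9); next start ≥ 9 → (9,12); next start ≥ 12 → (12,15).
Selected 6 shows.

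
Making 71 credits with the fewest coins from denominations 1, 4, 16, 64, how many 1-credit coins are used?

3

Use the largest denomination that fits, subtract, and repeat.
71 = 1×64 + 1×4 + 3×1
Count of 1: 3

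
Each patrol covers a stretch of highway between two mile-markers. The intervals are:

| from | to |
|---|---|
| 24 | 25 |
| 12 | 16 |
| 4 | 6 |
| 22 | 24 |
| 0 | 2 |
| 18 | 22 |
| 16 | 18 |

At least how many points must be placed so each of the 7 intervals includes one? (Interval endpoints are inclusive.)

Process intervals by earliest right end; each time one isn't hit yet, stab at its right endpoint.
Sorted: [0,2] [4,6] [12,16] [16,18] [18,22] [22,24] [24,25]
{[0,2]} hit by 2; {[4,6]} hit by 6; {[12,16],[16,18]} hit by 16; {[18,22],[22,24]} hit by 22; {[24,25]} hit by 25.
Points: 2, 6, 16, 22, 25 (5 total).

5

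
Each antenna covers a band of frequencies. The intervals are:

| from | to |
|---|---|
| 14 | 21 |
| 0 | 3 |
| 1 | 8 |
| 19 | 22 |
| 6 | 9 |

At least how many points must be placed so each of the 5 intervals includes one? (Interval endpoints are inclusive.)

Sort by right endpoint; whenever an interval is uncovered, place a point at its right end.
By right end: [0,3]  [1,8]  [6,9]  [14,21]  [19,22]
[0,3] uncovered → point at 3; [6,9] uncovered → point at 9; [14,21] uncovered → point at 21.
Points: 3, 9, 21 (3 total).

3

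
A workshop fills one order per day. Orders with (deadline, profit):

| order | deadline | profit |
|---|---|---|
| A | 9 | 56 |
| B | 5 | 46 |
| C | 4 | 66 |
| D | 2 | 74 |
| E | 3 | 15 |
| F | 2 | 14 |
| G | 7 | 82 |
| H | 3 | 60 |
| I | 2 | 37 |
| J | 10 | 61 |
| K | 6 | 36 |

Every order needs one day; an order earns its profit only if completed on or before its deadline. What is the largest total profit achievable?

Take jobs in profit order; each goes to the latest open slot no later than its deadline.
By profit: G(d7,82), D(d2,74), C(d4,66), J(d10,61), H(d3,60), A(d9,56), B(d5,46), I(d2,37), K(d6,36), E(d3,15), F(d2,14)
G→slot 7; D→slot 2; C→slot 4; J→slot 10; H→slot 3; A→slot 9; B→slot 5; I→slot 1; K→slot 6; E skipped; F skipped.
Profit = 37 + 74 + 60 + 66 + 46 + 36 + 82 + 56 + 61 = 518

518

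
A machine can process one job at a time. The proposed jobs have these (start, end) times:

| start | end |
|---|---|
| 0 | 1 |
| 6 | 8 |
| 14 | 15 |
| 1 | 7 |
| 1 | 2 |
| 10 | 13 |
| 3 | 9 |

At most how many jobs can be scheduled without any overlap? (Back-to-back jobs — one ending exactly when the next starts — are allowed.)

5

Greedy by earliest finish: after sorting by end time, pick each interval compatible with the last pick.
Sorted by end: (0,1)  (1,2)  (1,7)  (6,8)  (3,9)  (10,13)  (14,15)
take (0,1); take (1,2); take (6,8); take (10,13); take (14,15).
Selected 5 jobs.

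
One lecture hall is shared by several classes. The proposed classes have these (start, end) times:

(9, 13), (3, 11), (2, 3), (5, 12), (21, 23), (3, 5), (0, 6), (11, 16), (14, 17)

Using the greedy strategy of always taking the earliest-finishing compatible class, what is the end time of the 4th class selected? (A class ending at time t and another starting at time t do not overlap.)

Greedy by earliest finish: after sorting by end time, pick each interval compatible with the last pick.
By end time: (2,3), (3,5), (0,6), (3,11), (5,12), (9,13), (11,16), (14,17), (21,23).
Pick (2,3); next start ≥ 3 → (3,5); next start ≥ 5 → (5,12); next start ≥ 12 → (14,17); next start ≥ 17 → (21,23).
Selected: (2,3) (3,5) (5,12) (14,17) (21,23)

17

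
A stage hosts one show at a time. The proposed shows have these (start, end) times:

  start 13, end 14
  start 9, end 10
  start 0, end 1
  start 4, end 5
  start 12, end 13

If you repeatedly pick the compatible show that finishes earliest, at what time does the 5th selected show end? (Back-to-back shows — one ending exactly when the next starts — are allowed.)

14

Sort by end time and greedily take each interval whose start is ≥ the last chosen end.
By end time: (0,1), (4,5), (9,10), (12,13), (13,14).
Pick (0,1); next start ≥ 1 → (4,5); next start ≥ 5 → (9,10); next start ≥ 10 → (12,13); next start ≥ 13 → (13,14).
Selected: (0,1) (4,5) (9,10) (12,13) (13,14)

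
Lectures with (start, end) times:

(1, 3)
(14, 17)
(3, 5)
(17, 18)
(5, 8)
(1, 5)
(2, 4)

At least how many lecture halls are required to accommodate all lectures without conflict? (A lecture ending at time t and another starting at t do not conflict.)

Events (time:±→running): 1:+→1 1:+→2 2:+→3 … peak 3.

3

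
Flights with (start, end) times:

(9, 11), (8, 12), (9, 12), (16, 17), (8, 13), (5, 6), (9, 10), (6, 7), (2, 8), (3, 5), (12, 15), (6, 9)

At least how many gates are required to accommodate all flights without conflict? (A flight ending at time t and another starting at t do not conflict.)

starts: [2, 3, 5, 6, 6, 8, 8, 9, 9, 9, 12, 16]
ends:   [5, 6, 7, 8, 9, 10, 11, 12, 12, 13, 15, 17]
s2→1 s3→2 e5→1 s5→2 e6→1 s6→2 s6→3 e7→2 e8→1 s8→2 s8→3 e9→2 s9→3 s9→4 s9→5  — peak 5.

5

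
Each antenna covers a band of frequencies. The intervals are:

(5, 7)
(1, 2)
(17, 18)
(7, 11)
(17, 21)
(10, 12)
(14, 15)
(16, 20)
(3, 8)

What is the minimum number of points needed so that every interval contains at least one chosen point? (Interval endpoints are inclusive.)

Process intervals by earliest right end; each time one isn't hit yet, stab at its right endpoint.
Sorted: [1,2] [5,7] [3,8] [7,11] [10,12] [14,15] [17,18] [16,20] [17,21]
{[1,2]} hit by 2; {[5,7],[3,8],[7,11]} hit by 7; {[10,12]} hit by 12; {[14,15]} hit by 15; {[17,18],[16,20],[17,21]} hit by 18.
Points: 2, 7, 12, 15, 18 (5 total).

5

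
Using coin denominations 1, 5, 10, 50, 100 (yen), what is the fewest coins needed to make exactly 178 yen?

Greedy: take as many of the largest coin as possible, then repeat with the remainder.
178 = 1×100 + 1×50 + 2×10 + 1×5 + 3×1
Total coins = 1 + 1 + 2 + 1 + 3 = 8

8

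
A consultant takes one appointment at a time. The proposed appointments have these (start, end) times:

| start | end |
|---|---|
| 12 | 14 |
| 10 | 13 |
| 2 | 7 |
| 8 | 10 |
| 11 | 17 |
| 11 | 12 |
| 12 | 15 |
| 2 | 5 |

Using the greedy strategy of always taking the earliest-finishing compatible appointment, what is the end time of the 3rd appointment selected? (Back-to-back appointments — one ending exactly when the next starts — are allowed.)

12

Greedy by earliest finish: after sorting by end time, pick each interval compatible with the last pick.
By end time: (2,5), (2,7), (8,10), (11,12), (10,13), (12,14), (12,15), (11,17).
Pick (2,5); next start ≥ 5 → (8,10); next start ≥ 10 → (11,12); next start ≥ 12 → (12,14).
Selected: (2,5) (8,10) (11,12) (12,14)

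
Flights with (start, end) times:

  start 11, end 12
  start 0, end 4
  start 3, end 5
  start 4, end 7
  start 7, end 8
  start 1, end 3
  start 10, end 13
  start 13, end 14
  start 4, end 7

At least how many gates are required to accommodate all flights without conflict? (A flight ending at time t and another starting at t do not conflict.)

The answer is the maximum number of intervals overlapping at any instant.
starts: [0, 1, 3, 4, 4, 7, 10, 11, 13]
ends:   [3, 4, 5, 7, 7, 8, 12, 13, 14]
s0→1 s1→2 e3→1 s3→2 e4→1 s4→2 s4→3  — peak 3.

3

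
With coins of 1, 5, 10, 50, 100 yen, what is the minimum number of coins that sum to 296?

Greedy: take as many of the largest coin as possible, then repeat with the remainder.
296 − 2×100→96 − 1×50→46 − 4×10→6 − 1×5→1 − 1×1→0
Total coins = 2 + 1 + 4 + 1 + 1 = 9

9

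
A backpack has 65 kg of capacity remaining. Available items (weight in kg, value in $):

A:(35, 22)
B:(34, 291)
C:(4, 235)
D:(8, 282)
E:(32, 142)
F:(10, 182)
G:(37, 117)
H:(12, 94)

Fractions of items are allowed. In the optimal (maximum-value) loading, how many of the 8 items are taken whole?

4

Order: C (235/4=58.75) > D (282/8=35.25) > F (182/10=18.20) > B (291/34=8.56) > H (94/12=7.83) > E (142/32=4.44) > G (117/37=3.16) > A (22/35=0.63)
Fill: take C (4 @ 235) → take D (8 @ 282) → take F (10 @ 182) → take B (34 @ 291) → take 9/12 of H → 70.50; 65/65 used.
4 item(s) taken whole; one partial (take 9/12 of H).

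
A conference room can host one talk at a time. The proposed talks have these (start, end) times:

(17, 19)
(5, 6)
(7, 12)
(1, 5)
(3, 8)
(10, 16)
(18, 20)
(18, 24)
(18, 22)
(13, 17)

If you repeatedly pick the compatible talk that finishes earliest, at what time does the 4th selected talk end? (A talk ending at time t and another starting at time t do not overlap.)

17

By end time: (1,5), (5,6), (3,8), (7,12), (10,16), (13,17), (17,19), (18,20), (18,22), (18,24).
Pick (1,5); next start ≥ 5 → (5,6); next start ≥ 6 → (7,12); next start ≥ 12 → (13,17); next start ≥ 17 → (17,19).
Selected: (1,5) (5,6) (7,12) (13,17) (17,19)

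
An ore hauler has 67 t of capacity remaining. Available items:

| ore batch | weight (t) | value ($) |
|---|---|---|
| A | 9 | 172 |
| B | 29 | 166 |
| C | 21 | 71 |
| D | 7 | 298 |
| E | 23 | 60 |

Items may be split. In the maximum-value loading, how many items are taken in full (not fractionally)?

4

Sort by value per unit weight and fill in that order.
Ratios (sorted): D 42.57, A 19.11, B 5.72, C 3.38, E 2.61
take D (7 @ 298); take A (9 @ 172); take B (29 @ 166); take C (21 @ 71); take 1/23 of E → 2.61. Capacity used 67/67.
4 item(s) taken whole; one partial (take 1/23 of E).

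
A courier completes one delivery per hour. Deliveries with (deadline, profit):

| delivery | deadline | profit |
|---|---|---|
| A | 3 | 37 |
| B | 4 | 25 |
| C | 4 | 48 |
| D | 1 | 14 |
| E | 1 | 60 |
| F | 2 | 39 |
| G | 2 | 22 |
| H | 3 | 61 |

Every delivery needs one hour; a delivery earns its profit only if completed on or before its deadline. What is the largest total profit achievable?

Sort by profit descending; place each in the latest free slot ≤ its deadline.
Profit order: H=61 E=60 C=48 F=39 A=37 B=25 G=22 D=14
Assign: H→slot 3, E→slot 1, C→slot 4, F→slot 2, A skipped, B skipped, G skipped, D skipped.
Slots: [1:E] [2:F] [3:H] [4:C]
Profit = 60 + 39 + 61 + 48 = 208

208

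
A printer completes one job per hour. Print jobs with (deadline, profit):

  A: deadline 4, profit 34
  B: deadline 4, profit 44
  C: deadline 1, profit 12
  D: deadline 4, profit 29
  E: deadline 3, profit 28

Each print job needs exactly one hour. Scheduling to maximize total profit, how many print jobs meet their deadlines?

4

By profit: B(d4,44), A(d4,34), D(d4,29), E(d3,28), C(d1,12)
B→slot 4; A→slot 3; D→slot 2; E→slot 1; C skipped.
4 of 5 scheduled.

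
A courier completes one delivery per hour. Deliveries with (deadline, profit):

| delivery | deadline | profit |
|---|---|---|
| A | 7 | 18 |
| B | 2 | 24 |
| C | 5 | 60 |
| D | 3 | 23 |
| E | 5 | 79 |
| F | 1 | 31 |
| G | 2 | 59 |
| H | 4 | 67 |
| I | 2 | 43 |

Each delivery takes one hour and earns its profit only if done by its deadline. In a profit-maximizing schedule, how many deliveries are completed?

By profit: E(d5,79), H(d4,67), C(d5,60), G(d2,59), I(d2,43), F(d1,31), B(d2,24), D(d3,23), A(d7,18)
E→slot 5; H→slot 4; C→slot 3; G→slot 2; I→slot 1; F skipped; B skipped; D skipped; A→slot 7.
6 of 9 scheduled.

6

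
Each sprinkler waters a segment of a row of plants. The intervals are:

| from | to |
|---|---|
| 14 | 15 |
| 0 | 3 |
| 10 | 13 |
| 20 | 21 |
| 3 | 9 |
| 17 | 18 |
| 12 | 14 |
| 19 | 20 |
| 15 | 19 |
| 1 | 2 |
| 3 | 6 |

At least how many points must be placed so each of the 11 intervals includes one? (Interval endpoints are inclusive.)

6

Sorted: [1,2] [0,3] [3,6] [3,9] [10,13] [12,14] [14,15] [17,18] [15,19] [19,20] [20,21]
{[1,2],[0,3]} hit by 2; {[3,6],[3,9]} hit by 6; {[10,13],[12,14]} hit by 13; {[14,15]} hit by 15; {[17,18],[15,19]} hit by 18; {[19,20],[20,21]} hit by 20.
Points: 2, 6, 13, 15, 18, 20 (6 total).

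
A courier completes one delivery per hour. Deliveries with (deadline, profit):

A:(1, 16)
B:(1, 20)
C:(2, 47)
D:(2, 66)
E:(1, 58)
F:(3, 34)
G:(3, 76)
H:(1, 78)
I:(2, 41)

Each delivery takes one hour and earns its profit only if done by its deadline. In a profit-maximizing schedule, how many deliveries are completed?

Take jobs in profit order; each goes to the latest open slot no later than its deadline.
By profit: H(d1,78), G(d3,76), D(d2,66), E(d1,58), C(d2,47), I(d2,41), F(d3,34), B(d1,20), A(d1,16)
H→slot 1; G→slot 3; D→slot 2; E skipped; C skipped; I skipped; F skipped; B skipped; A skipped.
3 of 9 scheduled.

3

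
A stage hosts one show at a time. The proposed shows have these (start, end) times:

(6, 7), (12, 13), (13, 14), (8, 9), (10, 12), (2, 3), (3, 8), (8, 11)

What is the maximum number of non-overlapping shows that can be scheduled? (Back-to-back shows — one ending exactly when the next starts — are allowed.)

Order by finish time; keep every interval that doesn't clash with the previous kept one.
By end time: (2,3), (6,7), (3,8), (8,9), (8,11), (10,12), (12,13), (13,14).
Pick (2,3); next start ≥ 3 → (6,7); next start ≥ 7 → (8,9); next start ≥ 9 → (10,12); next start ≥ 12 → (12,13); next start ≥ 13 → (13,14).
Selected 6 shows.

6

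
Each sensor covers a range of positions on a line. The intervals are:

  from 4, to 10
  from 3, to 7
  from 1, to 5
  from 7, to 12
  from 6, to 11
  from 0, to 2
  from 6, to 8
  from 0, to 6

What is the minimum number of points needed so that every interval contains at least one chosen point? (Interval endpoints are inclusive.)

By right end: [0,2]  [1,5]  [0,6]  [3,7]  [6,8]  [4,10]  [6,11]  [7,12]
[0,2] uncovered → point at 2; [3,7] uncovered → point at 7.
Points: 2, 7 (2 total).

2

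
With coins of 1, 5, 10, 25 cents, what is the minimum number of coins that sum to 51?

Use the largest denomination that fits, subtract, and repeat.
51 − 2×25→1 − 1×1→0
Total coins = 2 + 1 = 3

3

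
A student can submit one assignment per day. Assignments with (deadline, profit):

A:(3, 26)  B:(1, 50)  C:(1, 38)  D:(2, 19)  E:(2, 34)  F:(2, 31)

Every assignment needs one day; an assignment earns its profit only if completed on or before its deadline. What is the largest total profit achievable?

By profit: B(d1,50), C(d1,38), E(d2,34), F(d2,31), A(d3,26), D(d2,19)
B→slot 1; C skipped; E→slot 2; F skipped; A→slot 3; D skipped.
Profit = 50 + 34 + 26 = 110

110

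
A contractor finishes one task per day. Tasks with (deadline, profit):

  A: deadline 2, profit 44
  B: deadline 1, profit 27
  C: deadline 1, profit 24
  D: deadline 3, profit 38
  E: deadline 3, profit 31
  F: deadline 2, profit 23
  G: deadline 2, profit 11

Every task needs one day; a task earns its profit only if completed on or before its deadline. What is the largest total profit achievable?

113

Sort by profit descending; place each in the latest free slot ≤ its deadline.
By profit: A(d2,44), D(d3,38), E(d3,31), B(d1,27), C(d1,24), F(d2,23), G(d2,11)
A→slot 2; D→slot 3; E→slot 1; B skipped; C skipped; F skipped; G skipped.
Profit = 31 + 44 + 38 = 113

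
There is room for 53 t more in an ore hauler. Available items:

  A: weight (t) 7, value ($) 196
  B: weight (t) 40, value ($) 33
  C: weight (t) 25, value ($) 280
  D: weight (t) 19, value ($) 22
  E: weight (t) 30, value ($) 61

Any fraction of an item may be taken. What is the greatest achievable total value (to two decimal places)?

Sort by value per unit weight and fill in that order.
Ratios (sorted): A 28.00, C 11.20, E 2.03, D 1.16, B 0.82
take A (7 @ 196); take C (25 @ 280); take 21/30 of E → 42.70. Capacity used 53/53.
Total value = 518.70

518.70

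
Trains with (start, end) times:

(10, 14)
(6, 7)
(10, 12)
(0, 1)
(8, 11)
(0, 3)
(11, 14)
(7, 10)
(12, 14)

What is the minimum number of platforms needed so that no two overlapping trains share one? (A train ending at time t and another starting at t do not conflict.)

starts: [0, 0, 6, 7, 8, 10, 10, 11, 12]
ends:   [1, 3, 7, 10, 11, 12, 14, 14, 14]
s0→1 s0→2 e1→1 e3→0 s6→1 e7→0 s7→1 s8→2 e10→1 s10→2 s10→3  — peak 3.

3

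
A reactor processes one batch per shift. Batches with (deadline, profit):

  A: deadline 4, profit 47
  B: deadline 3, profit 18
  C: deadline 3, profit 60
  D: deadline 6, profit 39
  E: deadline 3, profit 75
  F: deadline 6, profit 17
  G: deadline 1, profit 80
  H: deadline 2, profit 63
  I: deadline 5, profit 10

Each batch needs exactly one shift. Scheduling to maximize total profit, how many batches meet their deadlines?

By profit: G(d1,80), E(d3,75), H(d2,63), C(d3,60), A(d4,47), D(d6,39), B(d3,18), F(d6,17), I(d5,10)
G→slot 1; E→slot 3; H→slot 2; C skipped; A→slot 4; D→slot 6; B skipped; F→slot 5; I skipped.
6 of 9 scheduled.

6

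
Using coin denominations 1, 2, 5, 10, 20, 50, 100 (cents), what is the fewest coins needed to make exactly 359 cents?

Greedy: take as many of the largest coin as possible, then repeat with the remainder.
359 = 3×100 + 1×50 + 1×5 + 2×2
Total coins = 3 + 1 + 1 + 2 = 7

7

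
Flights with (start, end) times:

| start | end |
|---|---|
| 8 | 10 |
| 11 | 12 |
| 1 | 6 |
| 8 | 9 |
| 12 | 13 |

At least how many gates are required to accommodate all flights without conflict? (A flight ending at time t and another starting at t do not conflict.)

The answer is the maximum number of intervals overlapping at any instant.
starts: [1, 8, 8, 11, 12]
ends:   [6, 9, 10, 12, 13]
s1→1 e6→0 s8→1 s8→2  — peak 2.

2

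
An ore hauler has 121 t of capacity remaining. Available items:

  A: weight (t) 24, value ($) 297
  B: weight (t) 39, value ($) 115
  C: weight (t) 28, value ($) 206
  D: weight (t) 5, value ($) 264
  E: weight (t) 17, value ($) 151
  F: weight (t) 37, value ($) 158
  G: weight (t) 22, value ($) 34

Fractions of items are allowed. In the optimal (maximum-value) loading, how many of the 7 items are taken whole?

Ratios (sorted): D 52.80, A 12.38, E 8.88, C 7.36, F 4.27, B 2.95, G 1.55
take D (5 @ 264); take A (24 @ 297); take E (17 @ 151); take C (28 @ 206); take F (37 @ 158); take 10/39 of B → 29.49. Capacity used 121/121.
5 item(s) taken whole; one partial (take 10/39 of B).

5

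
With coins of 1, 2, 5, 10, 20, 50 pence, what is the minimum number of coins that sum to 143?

6

143 = 2×50 + 2×20 + 1×2 + 1×1
Total coins = 2 + 2 + 1 + 1 = 6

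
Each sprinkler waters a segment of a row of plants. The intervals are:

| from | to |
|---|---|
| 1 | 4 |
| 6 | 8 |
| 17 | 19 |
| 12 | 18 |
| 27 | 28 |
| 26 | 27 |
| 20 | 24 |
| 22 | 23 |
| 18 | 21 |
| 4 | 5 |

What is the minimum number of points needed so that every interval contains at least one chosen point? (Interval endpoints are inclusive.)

Sorted: [1,4] [4,5] [6,8] [12,18] [17,19] [18,21] [22,23] [20,24] [26,27] [27,28]
{[1,4],[4,5]} hit by 4; {[6,8]} hit by 8; {[12,18],[17,19],[18,21]} hit by 18; {[22,23],[20,24]} hit by 23; {[26,27],[27,28]} hit by 27.
Points: 4, 8, 18, 23, 27 (5 total).

5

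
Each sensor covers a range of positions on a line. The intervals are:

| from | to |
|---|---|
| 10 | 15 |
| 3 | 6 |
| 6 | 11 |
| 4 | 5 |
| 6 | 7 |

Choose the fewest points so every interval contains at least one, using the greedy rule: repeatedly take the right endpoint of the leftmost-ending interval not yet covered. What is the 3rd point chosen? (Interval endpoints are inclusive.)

15

Sort by right endpoint; whenever an interval is uncovered, place a point at its right end.
Sorted: [4,5] [3,6] [6,7] [6,11] [10,15]
{[4,5],[3,6]} hit by 5; {[6,7],[6,11]} hit by 7; {[10,15]} hit by 15.
Points: 5, 7, 15 (3 total).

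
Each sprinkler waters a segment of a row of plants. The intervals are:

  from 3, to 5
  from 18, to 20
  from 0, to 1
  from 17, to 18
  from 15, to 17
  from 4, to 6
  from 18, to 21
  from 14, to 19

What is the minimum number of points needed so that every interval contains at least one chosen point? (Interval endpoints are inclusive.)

Sort by right endpoint; whenever an interval is uncovered, place a point at its right end.
By right end: [0,1]  [3,5]  [4,6]  [15,17]  [17,18]  [14,19]  [18,20]  [18,21]
[0,1] uncovered → point at 1; [3,5] uncovered → point at 5; [15,17] uncovered → point at 17; [18,20] uncovered → point at 20.
Points: 1, 5, 17, 20 (4 total).

4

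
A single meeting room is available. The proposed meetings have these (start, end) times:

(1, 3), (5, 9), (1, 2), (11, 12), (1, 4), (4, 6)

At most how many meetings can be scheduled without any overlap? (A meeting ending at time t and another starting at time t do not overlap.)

3

Order by finish time; keep every interval that doesn't clash with the previous kept one.
By end time: (1,2), (1,3), (1,4), (4,6), (5,9), (11,12).
Pick (1,2); next start ≥ 2 → (4,6); next start ≥ 6 → (11,12).
Selected 3 meetings.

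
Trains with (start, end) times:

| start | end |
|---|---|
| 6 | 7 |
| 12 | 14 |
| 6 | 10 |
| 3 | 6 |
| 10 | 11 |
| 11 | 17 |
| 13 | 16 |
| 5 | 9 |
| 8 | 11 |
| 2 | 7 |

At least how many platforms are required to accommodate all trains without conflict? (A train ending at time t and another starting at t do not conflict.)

starts: [2, 3, 5, 6, 6, 8, 10, 11, 12, 13]
ends:   [6, 7, 7, 9, 10, 11, 11, 14, 16, 17]
s2→1 s3→2 s5→3 e6→2 s6→3 s6→4  — peak 4.

4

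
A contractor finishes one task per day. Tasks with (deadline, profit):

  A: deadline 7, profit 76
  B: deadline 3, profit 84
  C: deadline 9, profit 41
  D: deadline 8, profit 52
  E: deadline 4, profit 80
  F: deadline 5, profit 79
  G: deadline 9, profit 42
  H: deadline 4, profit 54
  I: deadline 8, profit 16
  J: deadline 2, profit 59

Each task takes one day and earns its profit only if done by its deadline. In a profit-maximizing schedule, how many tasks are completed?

9

Profit order: B=84 E=80 F=79 A=76 J=59 H=54 D=52 G=42 C=41 I=16
Assign: B→slot 3, E→slot 4, F→slot 5, A→slot 7, J→slot 2, H→slot 1, D→slot 8, G→slot 9, C→slot 6, I skipped.
Slots: [1:H] [2:J] [3:B] [4:E] [5:F] [6:C] [7:A] [8:D] [9:G]
9 of 10 scheduled.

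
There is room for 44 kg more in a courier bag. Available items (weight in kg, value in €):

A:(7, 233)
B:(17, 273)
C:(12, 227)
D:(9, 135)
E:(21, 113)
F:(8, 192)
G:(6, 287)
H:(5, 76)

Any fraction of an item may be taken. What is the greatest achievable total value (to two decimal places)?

Sort by value per unit weight and fill in that order.
Ratios (sorted): G 47.83, A 33.29, F 24.00, C 18.92, B 16.06, H 15.20, D 15.00, E 5.38
take G (6 @ 287); take A (7 @ 233); take F (8 @ 192); take C (12 @ 227); take 11/17 of B → 176.65. Capacity used 44/44.
Total value = 1115.65

1115.65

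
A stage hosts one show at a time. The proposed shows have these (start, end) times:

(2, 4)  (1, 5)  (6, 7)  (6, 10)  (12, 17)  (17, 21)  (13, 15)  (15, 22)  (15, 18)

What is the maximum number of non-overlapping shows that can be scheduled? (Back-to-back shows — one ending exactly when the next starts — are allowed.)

4

Sort by end time and greedily take each interval whose start is ≥ the last chosen end.
Sorted by end: (2,4)  (1,5)  (6,7)  (6,10)  (13,15)  (12,17)  (15,18)  (17,21)  (15,22)
take (2,4); skip (1,5); take (6,7); take (13,15); skip (12,17); take (15,18).
Selected 4 shows.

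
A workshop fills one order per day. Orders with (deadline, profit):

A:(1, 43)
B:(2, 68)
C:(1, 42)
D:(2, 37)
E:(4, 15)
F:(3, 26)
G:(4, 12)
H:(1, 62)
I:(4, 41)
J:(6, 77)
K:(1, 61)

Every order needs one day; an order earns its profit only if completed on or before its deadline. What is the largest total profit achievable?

By profit: J(d6,77), B(d2,68), H(d1,62), K(d1,61), A(d1,43), C(d1,42), I(d4,41), D(d2,37), F(d3,26), E(d4,15), G(d4,12)
J→slot 6; B→slot 2; H→slot 1; K skipped; A skipped; C skipped; I→slot 4; D skipped; F→slot 3; E skipped; G skipped.
Profit = 62 + 68 + 26 + 41 + 77 = 274

274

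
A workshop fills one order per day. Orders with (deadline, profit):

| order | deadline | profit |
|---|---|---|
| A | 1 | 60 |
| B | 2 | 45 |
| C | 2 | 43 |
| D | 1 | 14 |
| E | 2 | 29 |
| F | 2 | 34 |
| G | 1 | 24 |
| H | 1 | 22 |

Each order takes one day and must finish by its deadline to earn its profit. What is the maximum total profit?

Sort by profit descending; place each in the latest free slot ≤ its deadline.
Profit order: A=60 B=45 C=43 F=34 E=29 G=24 H=22 D=14
Assign: A→slot 1, B→slot 2, C skipped, F skipped, E skipped, G skipped, H skipped, D skipped.
Slots: [1:A] [2:B]
Profit = 60 + 45 = 105

105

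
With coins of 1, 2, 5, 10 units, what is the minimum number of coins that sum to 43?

6

43 − 4×10→3 − 1×2→1 − 1×1→0
Total coins = 4 + 1 + 1 = 6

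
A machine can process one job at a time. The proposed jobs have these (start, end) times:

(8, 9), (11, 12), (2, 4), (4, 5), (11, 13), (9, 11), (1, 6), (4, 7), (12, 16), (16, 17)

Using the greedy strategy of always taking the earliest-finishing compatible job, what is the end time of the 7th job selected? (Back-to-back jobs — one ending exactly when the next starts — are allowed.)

Greedy by earliest finish: after sorting by end time, pick each interval compatible with the last pick.
Sorted by end: (2,4)  (4,5)  (1,6)  (4,7)  (8,9)  (9,11)  (11,12)  (11,13)  (12,16)  (16,17)
take (2,4); take (4,5); skip (1,6); skip (4,7); take (8,9); take (9,11); take (11,12); take (12,16); take (16,17).
Selected: (2,4) (4,5) (8,9) (9,11) (11,12) (12,16) (16,17)

17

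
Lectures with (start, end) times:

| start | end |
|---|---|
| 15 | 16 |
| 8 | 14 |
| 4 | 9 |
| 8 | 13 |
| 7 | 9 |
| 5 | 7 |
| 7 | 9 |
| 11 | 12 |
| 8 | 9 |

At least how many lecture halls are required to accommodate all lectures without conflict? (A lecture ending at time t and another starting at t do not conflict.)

6

The answer is the maximum number of intervals overlapping at any instant.
Events (time:±→running): 4:+→1 5:+→2 7:-→1 7:+→2 7:+→3 8:+→4 8:+→5 8:+→6 … peak 6.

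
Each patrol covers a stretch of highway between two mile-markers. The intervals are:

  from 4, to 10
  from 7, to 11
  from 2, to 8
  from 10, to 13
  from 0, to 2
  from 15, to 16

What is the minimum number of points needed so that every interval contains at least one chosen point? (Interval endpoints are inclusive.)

3

Process intervals by earliest right end; each time one isn't hit yet, stab at its right endpoint.
By right end: [0,2]  [2,8]  [4,10]  [7,11]  [10,13]  [15,16]
[0,2] uncovered → point at 2; [4,10] uncovered → point at 10; [15,16] uncovered → point at 16.
Points: 2, 10, 16 (3 total).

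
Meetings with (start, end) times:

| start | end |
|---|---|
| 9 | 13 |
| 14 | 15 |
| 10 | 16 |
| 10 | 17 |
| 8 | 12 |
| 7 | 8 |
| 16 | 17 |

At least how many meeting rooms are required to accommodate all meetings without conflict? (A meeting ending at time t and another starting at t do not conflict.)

Count concurrent intervals with a sweep; the peak is the room count.
Events (time:±→running): 7:+→1 8:-→0 8:+→1 9:+→2 10:+→3 10:+→4 … peak 4.

4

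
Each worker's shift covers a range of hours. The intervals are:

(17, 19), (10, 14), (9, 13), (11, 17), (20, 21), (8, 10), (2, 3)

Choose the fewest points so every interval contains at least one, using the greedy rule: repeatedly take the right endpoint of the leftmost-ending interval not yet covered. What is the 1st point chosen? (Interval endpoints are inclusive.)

Sort by right endpoint; whenever an interval is uncovered, place a point at its right end.
By right end: [2,3]  [8,10]  [9,13]  [10,14]  [11,17]  [17,19]  [20,21]
[2,3] uncovered → point at 3; [8,10] uncovered → point at 10; [11,17] uncovered → point at 17; [20,21] uncovered → point at 21.
Points: 3, 10, 17, 21 (4 total).

3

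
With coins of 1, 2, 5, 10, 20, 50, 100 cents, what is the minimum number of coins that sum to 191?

Greedy: take as many of the largest coin as possible, then repeat with the remainder.
191 − 1×100→91 − 1×50→41 − 2×20→1 − 1×1→0
Total coins = 1 + 1 + 2 + 1 = 5

5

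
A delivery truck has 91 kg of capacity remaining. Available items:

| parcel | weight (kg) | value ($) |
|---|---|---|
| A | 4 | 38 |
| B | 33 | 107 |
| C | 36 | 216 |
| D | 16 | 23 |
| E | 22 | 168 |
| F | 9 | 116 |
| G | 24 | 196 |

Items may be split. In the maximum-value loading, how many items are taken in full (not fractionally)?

Sort by value per unit weight and fill in that order.
Order: F (116/9=12.89) > A (38/4=9.50) > G (196/24=8.17) > E (168/22=7.64) > C (216/36=6.00) > B (107/33=3.24) > D (23/16=1.44)
Fill: take F (9 @ 116) → take A (4 @ 38) → take G (24 @ 196) → take E (22 @ 168) → take 32/36 of C → 192.00; 91/91 used.
4 item(s) taken whole; one partial (take 32/36 of C).

4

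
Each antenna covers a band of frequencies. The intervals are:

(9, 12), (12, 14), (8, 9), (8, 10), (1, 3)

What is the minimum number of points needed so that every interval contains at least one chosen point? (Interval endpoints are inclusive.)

3

Process intervals by earliest right end; each time one isn't hit yet, stab at its right endpoint.
By right end: [1,3]  [8,9]  [8,10]  [9,12]  [12,14]
[1,3] uncovered → point at 3; [8,9] uncovered → point at 9; [12,14] uncovered → point at 14.
Points: 3, 9, 14 (3 total).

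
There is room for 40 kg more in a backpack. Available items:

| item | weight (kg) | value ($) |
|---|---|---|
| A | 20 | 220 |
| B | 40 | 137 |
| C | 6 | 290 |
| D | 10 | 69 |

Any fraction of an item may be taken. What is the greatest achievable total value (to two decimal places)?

Ratios (sorted): C 48.33, A 11.00, D 6.90, B 3.42
take C (6 @ 290); take A (20 @ 220); take D (10 @ 69); take 4/40 of B → 13.70. Capacity used 40/40.
Total value = 592.70

592.70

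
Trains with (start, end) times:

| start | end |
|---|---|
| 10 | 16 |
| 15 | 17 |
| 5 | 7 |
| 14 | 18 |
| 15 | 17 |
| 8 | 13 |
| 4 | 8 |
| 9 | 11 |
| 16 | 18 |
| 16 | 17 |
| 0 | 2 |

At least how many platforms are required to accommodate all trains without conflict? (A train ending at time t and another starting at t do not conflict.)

Count concurrent intervals with a sweep; the peak is the room count.
starts: [0, 4, 5, 8, 9, 10, 14, 15, 15, 16, 16]
ends:   [2, 7, 8, 11, 13, 16, 17, 17, 17, 18, 18]
s0→1 e2→0 s4→1 s5→2 e7→1 e8→0 s8→1 s9→2 s10→3 e11→2 e13→1 s14→2 s15→3 s15→4 e16→3 s16→4 s16→5  — peak 5.

5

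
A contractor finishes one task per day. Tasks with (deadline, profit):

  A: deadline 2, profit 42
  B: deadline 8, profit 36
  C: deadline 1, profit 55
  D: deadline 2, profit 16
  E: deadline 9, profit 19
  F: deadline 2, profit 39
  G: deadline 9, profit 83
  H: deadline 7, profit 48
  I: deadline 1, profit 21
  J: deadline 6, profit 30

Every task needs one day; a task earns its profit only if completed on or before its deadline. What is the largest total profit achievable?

Profit order: G=83 C=55 H=48 A=42 F=39 B=36 J=30 I=21 E=19 D=16
Assign: G→slot 9, C→slot 1, H→slot 7, A→slot 2, F skipped, B→slot 8, J→slot 6, I skipped, E→slot 5, D skipped.
Slots: [1:C] [2:A] [5:E] [6:J] [7:H] [8:B] [9:G]
Profit = 55 + 42 + 19 + 30 + 48 + 36 + 83 = 313

313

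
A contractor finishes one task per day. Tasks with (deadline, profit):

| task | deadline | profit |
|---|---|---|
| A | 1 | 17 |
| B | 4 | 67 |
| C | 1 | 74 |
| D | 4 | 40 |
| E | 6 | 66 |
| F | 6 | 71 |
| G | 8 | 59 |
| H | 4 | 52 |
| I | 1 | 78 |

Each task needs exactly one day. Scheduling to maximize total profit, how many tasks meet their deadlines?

Take jobs in profit order; each goes to the latest open slot no later than its deadline.
By profit: I(d1,78), C(d1,74), F(d6,71), B(d4,67), E(d6,66), G(d8,59), H(d4,52), D(d4,40), A(d1,17)
I→slot 1; C skipped; F→slot 6; B→slot 4; E→slot 5; G→slot 8; H→slot 3; D→slot 2; A skipped.
7 of 9 scheduled.

7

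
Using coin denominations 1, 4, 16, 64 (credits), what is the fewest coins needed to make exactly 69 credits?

Use the largest denomination that fits, subtract, and repeat.
69 = 1×64 + 1×4 + 1×1
Total coins = 1 + 1 + 1 = 3

3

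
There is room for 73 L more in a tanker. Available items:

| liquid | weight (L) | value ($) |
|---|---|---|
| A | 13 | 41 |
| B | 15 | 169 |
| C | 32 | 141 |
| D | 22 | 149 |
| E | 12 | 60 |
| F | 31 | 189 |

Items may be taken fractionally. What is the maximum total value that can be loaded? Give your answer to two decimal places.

532.00

Sort by value per unit weight and fill in that order.
Order: B (169/15=11.27) > D (149/22=6.77) > F (189/31=6.10) > E (60/12=5.00) > C (141/32=4.41) > A (41/13=3.15)
Fill: take B (15 @ 169) → take D (22 @ 149) → take F (31 @ 189) → take 5/12 of E → 25.00; 73/73 used.
Total value = 532.00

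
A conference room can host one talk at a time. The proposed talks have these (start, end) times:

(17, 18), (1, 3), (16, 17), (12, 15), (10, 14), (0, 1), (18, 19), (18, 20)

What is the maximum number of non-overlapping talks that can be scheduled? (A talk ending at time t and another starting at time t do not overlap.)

Greedy by earliest finish: after sorting by end time, pick each interval compatible with the last pick.
By end time: (0,1), (1,3), (10,14), (12,15), (16,17), (17,18), (18,19), (18,20).
Pick (0,1); next start ≥ 1 → (1,3); next start ≥ 3 → (10,14); next start ≥ 14 → (16,17); next start ≥ 17 → (17,18); next start ≥ 18 → (18,19).
Selected 6 talks.

6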